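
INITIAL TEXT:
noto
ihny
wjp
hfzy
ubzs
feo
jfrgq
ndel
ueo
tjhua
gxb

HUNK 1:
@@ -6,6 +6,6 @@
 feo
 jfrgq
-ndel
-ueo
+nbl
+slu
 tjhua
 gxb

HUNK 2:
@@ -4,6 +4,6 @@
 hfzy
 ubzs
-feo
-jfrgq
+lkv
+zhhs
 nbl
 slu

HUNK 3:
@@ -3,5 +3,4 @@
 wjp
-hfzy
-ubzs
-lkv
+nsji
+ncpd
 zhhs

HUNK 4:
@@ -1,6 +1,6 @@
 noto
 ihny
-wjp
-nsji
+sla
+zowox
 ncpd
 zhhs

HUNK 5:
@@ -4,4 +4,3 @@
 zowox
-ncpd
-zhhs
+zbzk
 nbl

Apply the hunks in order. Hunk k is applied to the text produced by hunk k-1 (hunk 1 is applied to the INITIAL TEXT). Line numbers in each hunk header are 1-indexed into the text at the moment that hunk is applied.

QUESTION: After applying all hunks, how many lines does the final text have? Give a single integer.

Hunk 1: at line 6 remove [ndel,ueo] add [nbl,slu] -> 11 lines: noto ihny wjp hfzy ubzs feo jfrgq nbl slu tjhua gxb
Hunk 2: at line 4 remove [feo,jfrgq] add [lkv,zhhs] -> 11 lines: noto ihny wjp hfzy ubzs lkv zhhs nbl slu tjhua gxb
Hunk 3: at line 3 remove [hfzy,ubzs,lkv] add [nsji,ncpd] -> 10 lines: noto ihny wjp nsji ncpd zhhs nbl slu tjhua gxb
Hunk 4: at line 1 remove [wjp,nsji] add [sla,zowox] -> 10 lines: noto ihny sla zowox ncpd zhhs nbl slu tjhua gxb
Hunk 5: at line 4 remove [ncpd,zhhs] add [zbzk] -> 9 lines: noto ihny sla zowox zbzk nbl slu tjhua gxb
Final line count: 9

Answer: 9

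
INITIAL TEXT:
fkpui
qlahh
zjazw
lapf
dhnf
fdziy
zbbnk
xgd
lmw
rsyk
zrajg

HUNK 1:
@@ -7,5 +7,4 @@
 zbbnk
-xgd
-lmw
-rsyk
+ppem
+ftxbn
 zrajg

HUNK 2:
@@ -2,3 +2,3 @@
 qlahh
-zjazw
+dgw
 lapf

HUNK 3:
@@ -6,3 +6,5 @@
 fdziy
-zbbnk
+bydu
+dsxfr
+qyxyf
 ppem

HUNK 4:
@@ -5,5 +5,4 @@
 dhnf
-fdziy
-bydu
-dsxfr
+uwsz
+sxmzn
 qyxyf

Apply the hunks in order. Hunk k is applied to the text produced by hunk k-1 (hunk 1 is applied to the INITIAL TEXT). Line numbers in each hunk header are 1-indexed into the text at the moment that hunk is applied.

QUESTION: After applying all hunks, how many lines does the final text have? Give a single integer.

Hunk 1: at line 7 remove [xgd,lmw,rsyk] add [ppem,ftxbn] -> 10 lines: fkpui qlahh zjazw lapf dhnf fdziy zbbnk ppem ftxbn zrajg
Hunk 2: at line 2 remove [zjazw] add [dgw] -> 10 lines: fkpui qlahh dgw lapf dhnf fdziy zbbnk ppem ftxbn zrajg
Hunk 3: at line 6 remove [zbbnk] add [bydu,dsxfr,qyxyf] -> 12 lines: fkpui qlahh dgw lapf dhnf fdziy bydu dsxfr qyxyf ppem ftxbn zrajg
Hunk 4: at line 5 remove [fdziy,bydu,dsxfr] add [uwsz,sxmzn] -> 11 lines: fkpui qlahh dgw lapf dhnf uwsz sxmzn qyxyf ppem ftxbn zrajg
Final line count: 11

Answer: 11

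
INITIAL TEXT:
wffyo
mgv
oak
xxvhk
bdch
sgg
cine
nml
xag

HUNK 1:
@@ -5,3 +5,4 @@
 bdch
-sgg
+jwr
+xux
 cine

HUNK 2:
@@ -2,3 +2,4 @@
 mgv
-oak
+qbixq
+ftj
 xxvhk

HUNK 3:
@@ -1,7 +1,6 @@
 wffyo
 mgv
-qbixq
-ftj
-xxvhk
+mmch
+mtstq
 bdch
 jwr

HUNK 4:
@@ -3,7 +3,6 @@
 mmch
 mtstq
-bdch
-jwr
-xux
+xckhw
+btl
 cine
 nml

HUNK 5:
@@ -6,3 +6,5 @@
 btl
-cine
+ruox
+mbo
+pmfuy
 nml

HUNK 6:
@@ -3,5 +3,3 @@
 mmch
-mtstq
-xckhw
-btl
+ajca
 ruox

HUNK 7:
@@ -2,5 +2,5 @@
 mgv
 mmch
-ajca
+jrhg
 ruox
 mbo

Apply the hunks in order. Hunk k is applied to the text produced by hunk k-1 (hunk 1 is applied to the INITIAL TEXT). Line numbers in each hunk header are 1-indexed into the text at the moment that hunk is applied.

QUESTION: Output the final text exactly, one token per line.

Hunk 1: at line 5 remove [sgg] add [jwr,xux] -> 10 lines: wffyo mgv oak xxvhk bdch jwr xux cine nml xag
Hunk 2: at line 2 remove [oak] add [qbixq,ftj] -> 11 lines: wffyo mgv qbixq ftj xxvhk bdch jwr xux cine nml xag
Hunk 3: at line 1 remove [qbixq,ftj,xxvhk] add [mmch,mtstq] -> 10 lines: wffyo mgv mmch mtstq bdch jwr xux cine nml xag
Hunk 4: at line 3 remove [bdch,jwr,xux] add [xckhw,btl] -> 9 lines: wffyo mgv mmch mtstq xckhw btl cine nml xag
Hunk 5: at line 6 remove [cine] add [ruox,mbo,pmfuy] -> 11 lines: wffyo mgv mmch mtstq xckhw btl ruox mbo pmfuy nml xag
Hunk 6: at line 3 remove [mtstq,xckhw,btl] add [ajca] -> 9 lines: wffyo mgv mmch ajca ruox mbo pmfuy nml xag
Hunk 7: at line 2 remove [ajca] add [jrhg] -> 9 lines: wffyo mgv mmch jrhg ruox mbo pmfuy nml xag

Answer: wffyo
mgv
mmch
jrhg
ruox
mbo
pmfuy
nml
xag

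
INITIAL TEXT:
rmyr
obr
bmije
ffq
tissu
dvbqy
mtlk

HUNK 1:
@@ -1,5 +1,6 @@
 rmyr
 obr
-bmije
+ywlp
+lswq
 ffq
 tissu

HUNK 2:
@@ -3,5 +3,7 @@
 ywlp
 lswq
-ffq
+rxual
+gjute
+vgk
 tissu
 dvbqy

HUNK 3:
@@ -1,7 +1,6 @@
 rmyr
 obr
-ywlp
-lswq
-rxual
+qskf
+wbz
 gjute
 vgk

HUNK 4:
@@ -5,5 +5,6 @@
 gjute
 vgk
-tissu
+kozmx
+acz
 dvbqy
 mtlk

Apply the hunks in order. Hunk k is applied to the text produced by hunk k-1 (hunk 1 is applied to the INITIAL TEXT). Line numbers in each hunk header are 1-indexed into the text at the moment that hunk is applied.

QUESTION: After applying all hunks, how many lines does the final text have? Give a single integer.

Hunk 1: at line 1 remove [bmije] add [ywlp,lswq] -> 8 lines: rmyr obr ywlp lswq ffq tissu dvbqy mtlk
Hunk 2: at line 3 remove [ffq] add [rxual,gjute,vgk] -> 10 lines: rmyr obr ywlp lswq rxual gjute vgk tissu dvbqy mtlk
Hunk 3: at line 1 remove [ywlp,lswq,rxual] add [qskf,wbz] -> 9 lines: rmyr obr qskf wbz gjute vgk tissu dvbqy mtlk
Hunk 4: at line 5 remove [tissu] add [kozmx,acz] -> 10 lines: rmyr obr qskf wbz gjute vgk kozmx acz dvbqy mtlk
Final line count: 10

Answer: 10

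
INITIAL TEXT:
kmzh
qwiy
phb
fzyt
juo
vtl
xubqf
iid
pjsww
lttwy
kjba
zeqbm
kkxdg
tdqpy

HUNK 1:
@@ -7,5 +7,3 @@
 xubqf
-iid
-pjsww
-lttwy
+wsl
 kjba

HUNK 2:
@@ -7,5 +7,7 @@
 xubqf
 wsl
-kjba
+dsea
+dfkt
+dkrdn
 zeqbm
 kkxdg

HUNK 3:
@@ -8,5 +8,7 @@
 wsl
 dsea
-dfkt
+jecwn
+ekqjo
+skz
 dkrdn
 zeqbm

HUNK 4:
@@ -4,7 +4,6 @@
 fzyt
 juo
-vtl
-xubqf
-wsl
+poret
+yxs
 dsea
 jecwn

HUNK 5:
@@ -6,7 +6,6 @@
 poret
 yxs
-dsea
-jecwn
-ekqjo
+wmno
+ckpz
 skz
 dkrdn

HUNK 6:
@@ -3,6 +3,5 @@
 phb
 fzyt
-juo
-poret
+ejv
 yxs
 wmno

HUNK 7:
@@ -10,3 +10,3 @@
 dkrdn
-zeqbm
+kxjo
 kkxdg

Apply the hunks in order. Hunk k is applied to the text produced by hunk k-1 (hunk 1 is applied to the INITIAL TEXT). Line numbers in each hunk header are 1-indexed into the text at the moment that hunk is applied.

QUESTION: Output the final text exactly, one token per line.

Answer: kmzh
qwiy
phb
fzyt
ejv
yxs
wmno
ckpz
skz
dkrdn
kxjo
kkxdg
tdqpy

Derivation:
Hunk 1: at line 7 remove [iid,pjsww,lttwy] add [wsl] -> 12 lines: kmzh qwiy phb fzyt juo vtl xubqf wsl kjba zeqbm kkxdg tdqpy
Hunk 2: at line 7 remove [kjba] add [dsea,dfkt,dkrdn] -> 14 lines: kmzh qwiy phb fzyt juo vtl xubqf wsl dsea dfkt dkrdn zeqbm kkxdg tdqpy
Hunk 3: at line 8 remove [dfkt] add [jecwn,ekqjo,skz] -> 16 lines: kmzh qwiy phb fzyt juo vtl xubqf wsl dsea jecwn ekqjo skz dkrdn zeqbm kkxdg tdqpy
Hunk 4: at line 4 remove [vtl,xubqf,wsl] add [poret,yxs] -> 15 lines: kmzh qwiy phb fzyt juo poret yxs dsea jecwn ekqjo skz dkrdn zeqbm kkxdg tdqpy
Hunk 5: at line 6 remove [dsea,jecwn,ekqjo] add [wmno,ckpz] -> 14 lines: kmzh qwiy phb fzyt juo poret yxs wmno ckpz skz dkrdn zeqbm kkxdg tdqpy
Hunk 6: at line 3 remove [juo,poret] add [ejv] -> 13 lines: kmzh qwiy phb fzyt ejv yxs wmno ckpz skz dkrdn zeqbm kkxdg tdqpy
Hunk 7: at line 10 remove [zeqbm] add [kxjo] -> 13 lines: kmzh qwiy phb fzyt ejv yxs wmno ckpz skz dkrdn kxjo kkxdg tdqpy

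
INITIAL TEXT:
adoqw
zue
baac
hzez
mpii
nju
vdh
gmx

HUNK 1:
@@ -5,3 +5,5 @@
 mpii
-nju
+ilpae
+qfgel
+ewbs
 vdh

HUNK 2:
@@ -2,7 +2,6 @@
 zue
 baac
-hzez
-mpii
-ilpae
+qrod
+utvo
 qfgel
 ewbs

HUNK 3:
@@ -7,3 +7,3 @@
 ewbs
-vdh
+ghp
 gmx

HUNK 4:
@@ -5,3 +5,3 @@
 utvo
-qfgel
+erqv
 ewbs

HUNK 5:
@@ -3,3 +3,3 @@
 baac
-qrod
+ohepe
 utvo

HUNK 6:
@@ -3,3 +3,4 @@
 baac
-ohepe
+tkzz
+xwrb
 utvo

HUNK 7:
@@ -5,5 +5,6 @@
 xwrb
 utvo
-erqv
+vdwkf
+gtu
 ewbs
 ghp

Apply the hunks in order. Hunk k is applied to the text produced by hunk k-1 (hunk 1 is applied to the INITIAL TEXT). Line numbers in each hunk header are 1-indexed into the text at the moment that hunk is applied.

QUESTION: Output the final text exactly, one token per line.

Answer: adoqw
zue
baac
tkzz
xwrb
utvo
vdwkf
gtu
ewbs
ghp
gmx

Derivation:
Hunk 1: at line 5 remove [nju] add [ilpae,qfgel,ewbs] -> 10 lines: adoqw zue baac hzez mpii ilpae qfgel ewbs vdh gmx
Hunk 2: at line 2 remove [hzez,mpii,ilpae] add [qrod,utvo] -> 9 lines: adoqw zue baac qrod utvo qfgel ewbs vdh gmx
Hunk 3: at line 7 remove [vdh] add [ghp] -> 9 lines: adoqw zue baac qrod utvo qfgel ewbs ghp gmx
Hunk 4: at line 5 remove [qfgel] add [erqv] -> 9 lines: adoqw zue baac qrod utvo erqv ewbs ghp gmx
Hunk 5: at line 3 remove [qrod] add [ohepe] -> 9 lines: adoqw zue baac ohepe utvo erqv ewbs ghp gmx
Hunk 6: at line 3 remove [ohepe] add [tkzz,xwrb] -> 10 lines: adoqw zue baac tkzz xwrb utvo erqv ewbs ghp gmx
Hunk 7: at line 5 remove [erqv] add [vdwkf,gtu] -> 11 lines: adoqw zue baac tkzz xwrb utvo vdwkf gtu ewbs ghp gmx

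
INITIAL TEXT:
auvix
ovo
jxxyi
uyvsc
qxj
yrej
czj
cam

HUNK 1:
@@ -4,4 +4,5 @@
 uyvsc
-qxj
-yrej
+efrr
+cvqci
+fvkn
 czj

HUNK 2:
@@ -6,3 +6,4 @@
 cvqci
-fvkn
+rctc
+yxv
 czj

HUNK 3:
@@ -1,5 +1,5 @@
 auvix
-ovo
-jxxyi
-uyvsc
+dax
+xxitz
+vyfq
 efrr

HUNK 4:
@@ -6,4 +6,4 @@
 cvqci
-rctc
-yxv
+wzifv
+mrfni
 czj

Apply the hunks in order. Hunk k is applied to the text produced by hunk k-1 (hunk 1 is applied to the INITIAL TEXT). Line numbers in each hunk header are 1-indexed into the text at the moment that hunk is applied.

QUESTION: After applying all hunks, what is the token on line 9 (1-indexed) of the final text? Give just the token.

Answer: czj

Derivation:
Hunk 1: at line 4 remove [qxj,yrej] add [efrr,cvqci,fvkn] -> 9 lines: auvix ovo jxxyi uyvsc efrr cvqci fvkn czj cam
Hunk 2: at line 6 remove [fvkn] add [rctc,yxv] -> 10 lines: auvix ovo jxxyi uyvsc efrr cvqci rctc yxv czj cam
Hunk 3: at line 1 remove [ovo,jxxyi,uyvsc] add [dax,xxitz,vyfq] -> 10 lines: auvix dax xxitz vyfq efrr cvqci rctc yxv czj cam
Hunk 4: at line 6 remove [rctc,yxv] add [wzifv,mrfni] -> 10 lines: auvix dax xxitz vyfq efrr cvqci wzifv mrfni czj cam
Final line 9: czj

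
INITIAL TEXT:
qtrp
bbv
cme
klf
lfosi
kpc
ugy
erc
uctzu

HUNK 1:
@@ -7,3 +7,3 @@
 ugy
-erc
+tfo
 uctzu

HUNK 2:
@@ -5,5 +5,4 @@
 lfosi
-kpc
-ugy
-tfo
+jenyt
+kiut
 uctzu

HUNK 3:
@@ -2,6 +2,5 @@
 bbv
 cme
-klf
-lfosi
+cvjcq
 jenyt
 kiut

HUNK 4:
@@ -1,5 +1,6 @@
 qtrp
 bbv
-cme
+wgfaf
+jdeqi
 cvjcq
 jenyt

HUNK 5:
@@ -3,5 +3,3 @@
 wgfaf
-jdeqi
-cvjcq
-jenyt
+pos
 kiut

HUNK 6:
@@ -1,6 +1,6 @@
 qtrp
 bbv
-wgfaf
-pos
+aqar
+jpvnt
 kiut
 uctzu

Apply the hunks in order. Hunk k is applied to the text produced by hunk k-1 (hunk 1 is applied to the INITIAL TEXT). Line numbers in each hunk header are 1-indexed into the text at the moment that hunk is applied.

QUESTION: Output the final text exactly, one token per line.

Answer: qtrp
bbv
aqar
jpvnt
kiut
uctzu

Derivation:
Hunk 1: at line 7 remove [erc] add [tfo] -> 9 lines: qtrp bbv cme klf lfosi kpc ugy tfo uctzu
Hunk 2: at line 5 remove [kpc,ugy,tfo] add [jenyt,kiut] -> 8 lines: qtrp bbv cme klf lfosi jenyt kiut uctzu
Hunk 3: at line 2 remove [klf,lfosi] add [cvjcq] -> 7 lines: qtrp bbv cme cvjcq jenyt kiut uctzu
Hunk 4: at line 1 remove [cme] add [wgfaf,jdeqi] -> 8 lines: qtrp bbv wgfaf jdeqi cvjcq jenyt kiut uctzu
Hunk 5: at line 3 remove [jdeqi,cvjcq,jenyt] add [pos] -> 6 lines: qtrp bbv wgfaf pos kiut uctzu
Hunk 6: at line 1 remove [wgfaf,pos] add [aqar,jpvnt] -> 6 lines: qtrp bbv aqar jpvnt kiut uctzu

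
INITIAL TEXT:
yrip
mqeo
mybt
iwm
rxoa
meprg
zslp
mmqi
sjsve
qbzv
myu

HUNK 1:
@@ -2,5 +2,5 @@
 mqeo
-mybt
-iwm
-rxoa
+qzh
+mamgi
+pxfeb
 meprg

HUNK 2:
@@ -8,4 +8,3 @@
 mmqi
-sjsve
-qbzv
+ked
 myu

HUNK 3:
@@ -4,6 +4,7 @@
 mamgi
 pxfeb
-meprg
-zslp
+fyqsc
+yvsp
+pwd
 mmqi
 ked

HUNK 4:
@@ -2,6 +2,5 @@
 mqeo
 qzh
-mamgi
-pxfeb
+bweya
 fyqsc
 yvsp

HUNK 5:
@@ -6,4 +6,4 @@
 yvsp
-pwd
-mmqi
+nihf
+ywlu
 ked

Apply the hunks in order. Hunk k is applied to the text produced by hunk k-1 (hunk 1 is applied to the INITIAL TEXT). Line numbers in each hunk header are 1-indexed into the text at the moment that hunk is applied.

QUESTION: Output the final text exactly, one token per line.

Hunk 1: at line 2 remove [mybt,iwm,rxoa] add [qzh,mamgi,pxfeb] -> 11 lines: yrip mqeo qzh mamgi pxfeb meprg zslp mmqi sjsve qbzv myu
Hunk 2: at line 8 remove [sjsve,qbzv] add [ked] -> 10 lines: yrip mqeo qzh mamgi pxfeb meprg zslp mmqi ked myu
Hunk 3: at line 4 remove [meprg,zslp] add [fyqsc,yvsp,pwd] -> 11 lines: yrip mqeo qzh mamgi pxfeb fyqsc yvsp pwd mmqi ked myu
Hunk 4: at line 2 remove [mamgi,pxfeb] add [bweya] -> 10 lines: yrip mqeo qzh bweya fyqsc yvsp pwd mmqi ked myu
Hunk 5: at line 6 remove [pwd,mmqi] add [nihf,ywlu] -> 10 lines: yrip mqeo qzh bweya fyqsc yvsp nihf ywlu ked myu

Answer: yrip
mqeo
qzh
bweya
fyqsc
yvsp
nihf
ywlu
ked
myu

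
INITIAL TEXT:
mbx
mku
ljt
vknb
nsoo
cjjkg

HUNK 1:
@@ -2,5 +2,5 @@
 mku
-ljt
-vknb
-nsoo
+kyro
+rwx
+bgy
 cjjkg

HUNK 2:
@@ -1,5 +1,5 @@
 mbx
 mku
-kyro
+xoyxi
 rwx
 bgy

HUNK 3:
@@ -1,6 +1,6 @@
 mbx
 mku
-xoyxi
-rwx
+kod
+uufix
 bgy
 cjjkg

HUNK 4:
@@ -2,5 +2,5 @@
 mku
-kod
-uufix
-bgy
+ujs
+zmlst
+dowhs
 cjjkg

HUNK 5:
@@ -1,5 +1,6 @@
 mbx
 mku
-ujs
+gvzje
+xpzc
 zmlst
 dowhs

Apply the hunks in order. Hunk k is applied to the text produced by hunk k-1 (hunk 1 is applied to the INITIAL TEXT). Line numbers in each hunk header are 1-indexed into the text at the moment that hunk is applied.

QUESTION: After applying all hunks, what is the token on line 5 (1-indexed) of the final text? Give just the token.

Answer: zmlst

Derivation:
Hunk 1: at line 2 remove [ljt,vknb,nsoo] add [kyro,rwx,bgy] -> 6 lines: mbx mku kyro rwx bgy cjjkg
Hunk 2: at line 1 remove [kyro] add [xoyxi] -> 6 lines: mbx mku xoyxi rwx bgy cjjkg
Hunk 3: at line 1 remove [xoyxi,rwx] add [kod,uufix] -> 6 lines: mbx mku kod uufix bgy cjjkg
Hunk 4: at line 2 remove [kod,uufix,bgy] add [ujs,zmlst,dowhs] -> 6 lines: mbx mku ujs zmlst dowhs cjjkg
Hunk 5: at line 1 remove [ujs] add [gvzje,xpzc] -> 7 lines: mbx mku gvzje xpzc zmlst dowhs cjjkg
Final line 5: zmlst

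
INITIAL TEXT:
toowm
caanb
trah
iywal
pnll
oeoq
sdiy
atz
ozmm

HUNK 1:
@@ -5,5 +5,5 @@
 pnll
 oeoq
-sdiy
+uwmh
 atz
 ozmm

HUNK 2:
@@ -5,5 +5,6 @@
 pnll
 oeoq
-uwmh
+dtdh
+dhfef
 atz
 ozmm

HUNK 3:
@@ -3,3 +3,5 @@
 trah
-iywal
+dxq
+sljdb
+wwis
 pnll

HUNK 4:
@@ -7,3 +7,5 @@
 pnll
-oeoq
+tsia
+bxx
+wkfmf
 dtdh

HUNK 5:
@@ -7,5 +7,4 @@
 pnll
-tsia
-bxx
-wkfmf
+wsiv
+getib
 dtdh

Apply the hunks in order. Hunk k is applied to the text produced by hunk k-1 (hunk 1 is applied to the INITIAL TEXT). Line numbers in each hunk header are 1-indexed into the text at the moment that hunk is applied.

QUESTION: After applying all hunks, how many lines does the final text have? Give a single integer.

Answer: 13

Derivation:
Hunk 1: at line 5 remove [sdiy] add [uwmh] -> 9 lines: toowm caanb trah iywal pnll oeoq uwmh atz ozmm
Hunk 2: at line 5 remove [uwmh] add [dtdh,dhfef] -> 10 lines: toowm caanb trah iywal pnll oeoq dtdh dhfef atz ozmm
Hunk 3: at line 3 remove [iywal] add [dxq,sljdb,wwis] -> 12 lines: toowm caanb trah dxq sljdb wwis pnll oeoq dtdh dhfef atz ozmm
Hunk 4: at line 7 remove [oeoq] add [tsia,bxx,wkfmf] -> 14 lines: toowm caanb trah dxq sljdb wwis pnll tsia bxx wkfmf dtdh dhfef atz ozmm
Hunk 5: at line 7 remove [tsia,bxx,wkfmf] add [wsiv,getib] -> 13 lines: toowm caanb trah dxq sljdb wwis pnll wsiv getib dtdh dhfef atz ozmm
Final line count: 13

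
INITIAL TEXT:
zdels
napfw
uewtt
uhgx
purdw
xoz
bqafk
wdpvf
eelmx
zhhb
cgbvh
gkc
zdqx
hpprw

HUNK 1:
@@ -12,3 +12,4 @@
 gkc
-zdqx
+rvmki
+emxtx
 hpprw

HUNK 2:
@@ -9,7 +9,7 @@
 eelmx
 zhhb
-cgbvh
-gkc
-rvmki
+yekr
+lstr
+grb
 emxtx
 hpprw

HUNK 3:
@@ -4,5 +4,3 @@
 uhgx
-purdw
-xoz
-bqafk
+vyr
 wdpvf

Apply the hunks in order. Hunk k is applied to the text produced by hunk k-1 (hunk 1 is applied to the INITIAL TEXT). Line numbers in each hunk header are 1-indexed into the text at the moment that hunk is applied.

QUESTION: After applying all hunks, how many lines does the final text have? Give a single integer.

Hunk 1: at line 12 remove [zdqx] add [rvmki,emxtx] -> 15 lines: zdels napfw uewtt uhgx purdw xoz bqafk wdpvf eelmx zhhb cgbvh gkc rvmki emxtx hpprw
Hunk 2: at line 9 remove [cgbvh,gkc,rvmki] add [yekr,lstr,grb] -> 15 lines: zdels napfw uewtt uhgx purdw xoz bqafk wdpvf eelmx zhhb yekr lstr grb emxtx hpprw
Hunk 3: at line 4 remove [purdw,xoz,bqafk] add [vyr] -> 13 lines: zdels napfw uewtt uhgx vyr wdpvf eelmx zhhb yekr lstr grb emxtx hpprw
Final line count: 13

Answer: 13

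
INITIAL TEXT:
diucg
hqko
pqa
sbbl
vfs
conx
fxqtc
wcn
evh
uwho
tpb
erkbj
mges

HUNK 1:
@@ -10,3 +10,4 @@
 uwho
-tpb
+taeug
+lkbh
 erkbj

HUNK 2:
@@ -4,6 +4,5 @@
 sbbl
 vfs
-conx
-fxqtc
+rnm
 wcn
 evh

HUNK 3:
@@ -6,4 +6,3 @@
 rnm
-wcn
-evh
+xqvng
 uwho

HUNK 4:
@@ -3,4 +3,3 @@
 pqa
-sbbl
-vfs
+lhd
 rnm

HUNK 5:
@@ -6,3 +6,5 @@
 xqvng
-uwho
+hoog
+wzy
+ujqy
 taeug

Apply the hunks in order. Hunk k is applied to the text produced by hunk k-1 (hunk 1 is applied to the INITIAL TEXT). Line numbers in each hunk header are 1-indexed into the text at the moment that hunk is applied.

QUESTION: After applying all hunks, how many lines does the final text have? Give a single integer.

Answer: 13

Derivation:
Hunk 1: at line 10 remove [tpb] add [taeug,lkbh] -> 14 lines: diucg hqko pqa sbbl vfs conx fxqtc wcn evh uwho taeug lkbh erkbj mges
Hunk 2: at line 4 remove [conx,fxqtc] add [rnm] -> 13 lines: diucg hqko pqa sbbl vfs rnm wcn evh uwho taeug lkbh erkbj mges
Hunk 3: at line 6 remove [wcn,evh] add [xqvng] -> 12 lines: diucg hqko pqa sbbl vfs rnm xqvng uwho taeug lkbh erkbj mges
Hunk 4: at line 3 remove [sbbl,vfs] add [lhd] -> 11 lines: diucg hqko pqa lhd rnm xqvng uwho taeug lkbh erkbj mges
Hunk 5: at line 6 remove [uwho] add [hoog,wzy,ujqy] -> 13 lines: diucg hqko pqa lhd rnm xqvng hoog wzy ujqy taeug lkbh erkbj mges
Final line count: 13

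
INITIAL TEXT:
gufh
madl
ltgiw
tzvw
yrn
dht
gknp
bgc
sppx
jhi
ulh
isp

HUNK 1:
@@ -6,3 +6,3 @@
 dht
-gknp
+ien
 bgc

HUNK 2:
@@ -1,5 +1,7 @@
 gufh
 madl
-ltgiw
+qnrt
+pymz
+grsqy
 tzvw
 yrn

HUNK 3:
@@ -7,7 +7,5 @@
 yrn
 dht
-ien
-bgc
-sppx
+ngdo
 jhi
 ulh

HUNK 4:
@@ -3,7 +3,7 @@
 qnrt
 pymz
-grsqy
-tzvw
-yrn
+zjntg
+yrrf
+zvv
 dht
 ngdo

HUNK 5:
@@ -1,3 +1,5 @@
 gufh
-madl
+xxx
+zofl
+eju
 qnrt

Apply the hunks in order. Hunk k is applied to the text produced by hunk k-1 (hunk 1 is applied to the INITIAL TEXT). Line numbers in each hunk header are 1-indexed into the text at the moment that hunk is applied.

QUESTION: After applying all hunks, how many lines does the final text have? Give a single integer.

Hunk 1: at line 6 remove [gknp] add [ien] -> 12 lines: gufh madl ltgiw tzvw yrn dht ien bgc sppx jhi ulh isp
Hunk 2: at line 1 remove [ltgiw] add [qnrt,pymz,grsqy] -> 14 lines: gufh madl qnrt pymz grsqy tzvw yrn dht ien bgc sppx jhi ulh isp
Hunk 3: at line 7 remove [ien,bgc,sppx] add [ngdo] -> 12 lines: gufh madl qnrt pymz grsqy tzvw yrn dht ngdo jhi ulh isp
Hunk 4: at line 3 remove [grsqy,tzvw,yrn] add [zjntg,yrrf,zvv] -> 12 lines: gufh madl qnrt pymz zjntg yrrf zvv dht ngdo jhi ulh isp
Hunk 5: at line 1 remove [madl] add [xxx,zofl,eju] -> 14 lines: gufh xxx zofl eju qnrt pymz zjntg yrrf zvv dht ngdo jhi ulh isp
Final line count: 14

Answer: 14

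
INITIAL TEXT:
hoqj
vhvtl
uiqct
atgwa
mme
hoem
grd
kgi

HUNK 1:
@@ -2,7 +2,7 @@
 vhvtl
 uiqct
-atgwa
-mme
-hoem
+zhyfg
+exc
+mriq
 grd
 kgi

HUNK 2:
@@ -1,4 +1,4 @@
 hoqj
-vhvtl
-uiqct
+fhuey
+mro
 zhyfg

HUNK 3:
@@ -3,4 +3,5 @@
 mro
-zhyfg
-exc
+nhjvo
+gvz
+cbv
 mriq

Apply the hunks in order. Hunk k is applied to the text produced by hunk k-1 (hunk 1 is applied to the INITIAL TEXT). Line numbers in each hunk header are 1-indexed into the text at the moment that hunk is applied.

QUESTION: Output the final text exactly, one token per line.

Hunk 1: at line 2 remove [atgwa,mme,hoem] add [zhyfg,exc,mriq] -> 8 lines: hoqj vhvtl uiqct zhyfg exc mriq grd kgi
Hunk 2: at line 1 remove [vhvtl,uiqct] add [fhuey,mro] -> 8 lines: hoqj fhuey mro zhyfg exc mriq grd kgi
Hunk 3: at line 3 remove [zhyfg,exc] add [nhjvo,gvz,cbv] -> 9 lines: hoqj fhuey mro nhjvo gvz cbv mriq grd kgi

Answer: hoqj
fhuey
mro
nhjvo
gvz
cbv
mriq
grd
kgi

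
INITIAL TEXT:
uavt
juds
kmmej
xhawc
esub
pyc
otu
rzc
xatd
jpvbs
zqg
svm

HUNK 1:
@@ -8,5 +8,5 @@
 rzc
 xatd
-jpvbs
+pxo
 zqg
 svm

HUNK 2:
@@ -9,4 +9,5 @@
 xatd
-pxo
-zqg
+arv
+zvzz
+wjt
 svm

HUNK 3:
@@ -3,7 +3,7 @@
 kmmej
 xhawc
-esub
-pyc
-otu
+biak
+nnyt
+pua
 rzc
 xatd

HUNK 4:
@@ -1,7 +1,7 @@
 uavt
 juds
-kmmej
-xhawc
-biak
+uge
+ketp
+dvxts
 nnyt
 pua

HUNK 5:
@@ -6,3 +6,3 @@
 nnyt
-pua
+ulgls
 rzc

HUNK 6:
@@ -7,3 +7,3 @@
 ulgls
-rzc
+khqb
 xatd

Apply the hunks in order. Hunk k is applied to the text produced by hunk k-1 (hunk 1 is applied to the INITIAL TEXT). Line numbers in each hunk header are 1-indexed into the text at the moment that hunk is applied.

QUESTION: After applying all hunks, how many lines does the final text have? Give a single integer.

Answer: 13

Derivation:
Hunk 1: at line 8 remove [jpvbs] add [pxo] -> 12 lines: uavt juds kmmej xhawc esub pyc otu rzc xatd pxo zqg svm
Hunk 2: at line 9 remove [pxo,zqg] add [arv,zvzz,wjt] -> 13 lines: uavt juds kmmej xhawc esub pyc otu rzc xatd arv zvzz wjt svm
Hunk 3: at line 3 remove [esub,pyc,otu] add [biak,nnyt,pua] -> 13 lines: uavt juds kmmej xhawc biak nnyt pua rzc xatd arv zvzz wjt svm
Hunk 4: at line 1 remove [kmmej,xhawc,biak] add [uge,ketp,dvxts] -> 13 lines: uavt juds uge ketp dvxts nnyt pua rzc xatd arv zvzz wjt svm
Hunk 5: at line 6 remove [pua] add [ulgls] -> 13 lines: uavt juds uge ketp dvxts nnyt ulgls rzc xatd arv zvzz wjt svm
Hunk 6: at line 7 remove [rzc] add [khqb] -> 13 lines: uavt juds uge ketp dvxts nnyt ulgls khqb xatd arv zvzz wjt svm
Final line count: 13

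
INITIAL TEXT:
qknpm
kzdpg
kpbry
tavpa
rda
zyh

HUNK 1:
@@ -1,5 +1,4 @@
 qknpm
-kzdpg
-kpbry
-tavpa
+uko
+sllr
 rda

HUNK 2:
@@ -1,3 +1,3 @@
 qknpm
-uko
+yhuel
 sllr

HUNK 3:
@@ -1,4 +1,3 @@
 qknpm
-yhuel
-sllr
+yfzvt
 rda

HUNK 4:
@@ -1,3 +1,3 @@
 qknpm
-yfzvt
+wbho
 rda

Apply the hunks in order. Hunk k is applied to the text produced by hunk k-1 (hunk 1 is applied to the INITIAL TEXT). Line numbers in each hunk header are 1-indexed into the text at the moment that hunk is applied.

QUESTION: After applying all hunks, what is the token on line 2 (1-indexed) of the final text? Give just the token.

Answer: wbho

Derivation:
Hunk 1: at line 1 remove [kzdpg,kpbry,tavpa] add [uko,sllr] -> 5 lines: qknpm uko sllr rda zyh
Hunk 2: at line 1 remove [uko] add [yhuel] -> 5 lines: qknpm yhuel sllr rda zyh
Hunk 3: at line 1 remove [yhuel,sllr] add [yfzvt] -> 4 lines: qknpm yfzvt rda zyh
Hunk 4: at line 1 remove [yfzvt] add [wbho] -> 4 lines: qknpm wbho rda zyh
Final line 2: wbho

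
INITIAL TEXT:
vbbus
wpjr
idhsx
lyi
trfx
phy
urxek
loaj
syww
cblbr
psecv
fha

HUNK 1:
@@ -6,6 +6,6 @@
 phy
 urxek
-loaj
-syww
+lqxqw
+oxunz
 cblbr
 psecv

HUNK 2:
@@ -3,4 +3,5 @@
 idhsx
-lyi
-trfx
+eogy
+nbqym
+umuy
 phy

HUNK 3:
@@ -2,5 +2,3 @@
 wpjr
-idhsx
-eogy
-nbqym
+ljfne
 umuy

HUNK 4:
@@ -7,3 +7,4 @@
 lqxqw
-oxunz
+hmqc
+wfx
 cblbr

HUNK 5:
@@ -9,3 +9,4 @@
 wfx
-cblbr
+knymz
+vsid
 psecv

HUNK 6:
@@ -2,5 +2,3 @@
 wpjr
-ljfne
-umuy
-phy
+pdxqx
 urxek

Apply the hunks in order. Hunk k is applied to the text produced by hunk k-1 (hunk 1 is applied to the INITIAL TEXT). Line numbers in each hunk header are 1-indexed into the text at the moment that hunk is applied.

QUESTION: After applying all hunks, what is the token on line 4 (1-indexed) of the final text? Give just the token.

Hunk 1: at line 6 remove [loaj,syww] add [lqxqw,oxunz] -> 12 lines: vbbus wpjr idhsx lyi trfx phy urxek lqxqw oxunz cblbr psecv fha
Hunk 2: at line 3 remove [lyi,trfx] add [eogy,nbqym,umuy] -> 13 lines: vbbus wpjr idhsx eogy nbqym umuy phy urxek lqxqw oxunz cblbr psecv fha
Hunk 3: at line 2 remove [idhsx,eogy,nbqym] add [ljfne] -> 11 lines: vbbus wpjr ljfne umuy phy urxek lqxqw oxunz cblbr psecv fha
Hunk 4: at line 7 remove [oxunz] add [hmqc,wfx] -> 12 lines: vbbus wpjr ljfne umuy phy urxek lqxqw hmqc wfx cblbr psecv fha
Hunk 5: at line 9 remove [cblbr] add [knymz,vsid] -> 13 lines: vbbus wpjr ljfne umuy phy urxek lqxqw hmqc wfx knymz vsid psecv fha
Hunk 6: at line 2 remove [ljfne,umuy,phy] add [pdxqx] -> 11 lines: vbbus wpjr pdxqx urxek lqxqw hmqc wfx knymz vsid psecv fha
Final line 4: urxek

Answer: urxek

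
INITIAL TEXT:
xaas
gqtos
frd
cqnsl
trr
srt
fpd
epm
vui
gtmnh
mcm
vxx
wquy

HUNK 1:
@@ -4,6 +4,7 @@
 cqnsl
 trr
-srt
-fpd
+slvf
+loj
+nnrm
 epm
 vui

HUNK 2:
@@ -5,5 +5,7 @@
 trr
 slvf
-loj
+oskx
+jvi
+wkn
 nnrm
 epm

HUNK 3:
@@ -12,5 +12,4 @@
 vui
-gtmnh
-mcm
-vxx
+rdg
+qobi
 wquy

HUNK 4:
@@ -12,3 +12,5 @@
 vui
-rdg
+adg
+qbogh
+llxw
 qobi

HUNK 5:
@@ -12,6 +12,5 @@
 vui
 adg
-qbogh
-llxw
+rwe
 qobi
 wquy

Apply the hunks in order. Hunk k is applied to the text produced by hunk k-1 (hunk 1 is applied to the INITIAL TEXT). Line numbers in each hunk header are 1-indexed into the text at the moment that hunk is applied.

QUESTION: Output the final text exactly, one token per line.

Answer: xaas
gqtos
frd
cqnsl
trr
slvf
oskx
jvi
wkn
nnrm
epm
vui
adg
rwe
qobi
wquy

Derivation:
Hunk 1: at line 4 remove [srt,fpd] add [slvf,loj,nnrm] -> 14 lines: xaas gqtos frd cqnsl trr slvf loj nnrm epm vui gtmnh mcm vxx wquy
Hunk 2: at line 5 remove [loj] add [oskx,jvi,wkn] -> 16 lines: xaas gqtos frd cqnsl trr slvf oskx jvi wkn nnrm epm vui gtmnh mcm vxx wquy
Hunk 3: at line 12 remove [gtmnh,mcm,vxx] add [rdg,qobi] -> 15 lines: xaas gqtos frd cqnsl trr slvf oskx jvi wkn nnrm epm vui rdg qobi wquy
Hunk 4: at line 12 remove [rdg] add [adg,qbogh,llxw] -> 17 lines: xaas gqtos frd cqnsl trr slvf oskx jvi wkn nnrm epm vui adg qbogh llxw qobi wquy
Hunk 5: at line 12 remove [qbogh,llxw] add [rwe] -> 16 lines: xaas gqtos frd cqnsl trr slvf oskx jvi wkn nnrm epm vui adg rwe qobi wquy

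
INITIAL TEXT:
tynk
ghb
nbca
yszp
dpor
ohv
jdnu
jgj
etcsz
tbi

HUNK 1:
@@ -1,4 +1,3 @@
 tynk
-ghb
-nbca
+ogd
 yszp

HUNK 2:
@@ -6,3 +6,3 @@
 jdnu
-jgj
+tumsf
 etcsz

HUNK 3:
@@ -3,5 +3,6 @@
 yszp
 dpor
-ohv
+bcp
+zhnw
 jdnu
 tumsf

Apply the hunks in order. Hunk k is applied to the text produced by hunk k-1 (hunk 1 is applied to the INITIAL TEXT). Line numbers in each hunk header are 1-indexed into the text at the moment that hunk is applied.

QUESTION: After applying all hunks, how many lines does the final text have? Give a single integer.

Hunk 1: at line 1 remove [ghb,nbca] add [ogd] -> 9 lines: tynk ogd yszp dpor ohv jdnu jgj etcsz tbi
Hunk 2: at line 6 remove [jgj] add [tumsf] -> 9 lines: tynk ogd yszp dpor ohv jdnu tumsf etcsz tbi
Hunk 3: at line 3 remove [ohv] add [bcp,zhnw] -> 10 lines: tynk ogd yszp dpor bcp zhnw jdnu tumsf etcsz tbi
Final line count: 10

Answer: 10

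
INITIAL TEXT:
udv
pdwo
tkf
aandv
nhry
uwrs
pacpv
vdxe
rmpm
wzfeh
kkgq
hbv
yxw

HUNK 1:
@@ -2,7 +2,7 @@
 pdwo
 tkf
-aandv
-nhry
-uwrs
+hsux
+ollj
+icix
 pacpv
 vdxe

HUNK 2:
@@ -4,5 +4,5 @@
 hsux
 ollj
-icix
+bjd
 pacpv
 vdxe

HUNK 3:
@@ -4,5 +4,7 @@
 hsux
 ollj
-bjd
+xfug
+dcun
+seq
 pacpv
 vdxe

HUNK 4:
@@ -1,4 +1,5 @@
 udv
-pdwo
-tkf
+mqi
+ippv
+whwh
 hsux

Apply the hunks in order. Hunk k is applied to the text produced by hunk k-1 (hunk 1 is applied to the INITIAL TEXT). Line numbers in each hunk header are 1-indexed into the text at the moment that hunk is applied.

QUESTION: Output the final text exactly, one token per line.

Hunk 1: at line 2 remove [aandv,nhry,uwrs] add [hsux,ollj,icix] -> 13 lines: udv pdwo tkf hsux ollj icix pacpv vdxe rmpm wzfeh kkgq hbv yxw
Hunk 2: at line 4 remove [icix] add [bjd] -> 13 lines: udv pdwo tkf hsux ollj bjd pacpv vdxe rmpm wzfeh kkgq hbv yxw
Hunk 3: at line 4 remove [bjd] add [xfug,dcun,seq] -> 15 lines: udv pdwo tkf hsux ollj xfug dcun seq pacpv vdxe rmpm wzfeh kkgq hbv yxw
Hunk 4: at line 1 remove [pdwo,tkf] add [mqi,ippv,whwh] -> 16 lines: udv mqi ippv whwh hsux ollj xfug dcun seq pacpv vdxe rmpm wzfeh kkgq hbv yxw

Answer: udv
mqi
ippv
whwh
hsux
ollj
xfug
dcun
seq
pacpv
vdxe
rmpm
wzfeh
kkgq
hbv
yxw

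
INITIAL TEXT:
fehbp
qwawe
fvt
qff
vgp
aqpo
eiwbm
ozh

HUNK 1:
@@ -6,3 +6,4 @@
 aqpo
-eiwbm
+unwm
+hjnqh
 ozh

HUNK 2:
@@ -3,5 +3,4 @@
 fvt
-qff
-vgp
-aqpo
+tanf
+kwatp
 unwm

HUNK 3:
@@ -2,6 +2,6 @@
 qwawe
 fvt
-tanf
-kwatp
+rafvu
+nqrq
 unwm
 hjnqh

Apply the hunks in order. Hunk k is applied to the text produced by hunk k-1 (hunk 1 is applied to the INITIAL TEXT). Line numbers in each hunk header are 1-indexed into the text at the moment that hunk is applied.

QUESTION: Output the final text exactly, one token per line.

Answer: fehbp
qwawe
fvt
rafvu
nqrq
unwm
hjnqh
ozh

Derivation:
Hunk 1: at line 6 remove [eiwbm] add [unwm,hjnqh] -> 9 lines: fehbp qwawe fvt qff vgp aqpo unwm hjnqh ozh
Hunk 2: at line 3 remove [qff,vgp,aqpo] add [tanf,kwatp] -> 8 lines: fehbp qwawe fvt tanf kwatp unwm hjnqh ozh
Hunk 3: at line 2 remove [tanf,kwatp] add [rafvu,nqrq] -> 8 lines: fehbp qwawe fvt rafvu nqrq unwm hjnqh ozh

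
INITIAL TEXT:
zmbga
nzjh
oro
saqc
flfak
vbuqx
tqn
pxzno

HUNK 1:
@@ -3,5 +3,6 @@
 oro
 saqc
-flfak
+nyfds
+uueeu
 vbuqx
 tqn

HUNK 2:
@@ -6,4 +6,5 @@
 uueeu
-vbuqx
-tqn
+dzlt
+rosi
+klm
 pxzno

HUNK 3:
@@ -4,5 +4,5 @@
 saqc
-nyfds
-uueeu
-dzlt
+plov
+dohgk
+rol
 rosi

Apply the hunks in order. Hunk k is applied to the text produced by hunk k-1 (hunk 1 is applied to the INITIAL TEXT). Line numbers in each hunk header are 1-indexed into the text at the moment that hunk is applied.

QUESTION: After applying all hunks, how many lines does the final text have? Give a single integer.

Answer: 10

Derivation:
Hunk 1: at line 3 remove [flfak] add [nyfds,uueeu] -> 9 lines: zmbga nzjh oro saqc nyfds uueeu vbuqx tqn pxzno
Hunk 2: at line 6 remove [vbuqx,tqn] add [dzlt,rosi,klm] -> 10 lines: zmbga nzjh oro saqc nyfds uueeu dzlt rosi klm pxzno
Hunk 3: at line 4 remove [nyfds,uueeu,dzlt] add [plov,dohgk,rol] -> 10 lines: zmbga nzjh oro saqc plov dohgk rol rosi klm pxzno
Final line count: 10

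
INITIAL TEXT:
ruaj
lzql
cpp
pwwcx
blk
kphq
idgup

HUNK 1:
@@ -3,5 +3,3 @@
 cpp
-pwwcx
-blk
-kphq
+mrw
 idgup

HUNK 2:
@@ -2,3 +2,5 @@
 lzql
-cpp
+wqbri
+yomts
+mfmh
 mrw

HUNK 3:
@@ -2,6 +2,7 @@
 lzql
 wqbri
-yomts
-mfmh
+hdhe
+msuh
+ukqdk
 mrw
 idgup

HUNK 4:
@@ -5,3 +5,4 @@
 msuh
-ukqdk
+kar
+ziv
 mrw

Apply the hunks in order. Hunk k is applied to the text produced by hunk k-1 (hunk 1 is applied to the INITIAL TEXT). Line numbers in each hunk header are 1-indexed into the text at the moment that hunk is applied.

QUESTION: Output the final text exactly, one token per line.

Answer: ruaj
lzql
wqbri
hdhe
msuh
kar
ziv
mrw
idgup

Derivation:
Hunk 1: at line 3 remove [pwwcx,blk,kphq] add [mrw] -> 5 lines: ruaj lzql cpp mrw idgup
Hunk 2: at line 2 remove [cpp] add [wqbri,yomts,mfmh] -> 7 lines: ruaj lzql wqbri yomts mfmh mrw idgup
Hunk 3: at line 2 remove [yomts,mfmh] add [hdhe,msuh,ukqdk] -> 8 lines: ruaj lzql wqbri hdhe msuh ukqdk mrw idgup
Hunk 4: at line 5 remove [ukqdk] add [kar,ziv] -> 9 lines: ruaj lzql wqbri hdhe msuh kar ziv mrw idgup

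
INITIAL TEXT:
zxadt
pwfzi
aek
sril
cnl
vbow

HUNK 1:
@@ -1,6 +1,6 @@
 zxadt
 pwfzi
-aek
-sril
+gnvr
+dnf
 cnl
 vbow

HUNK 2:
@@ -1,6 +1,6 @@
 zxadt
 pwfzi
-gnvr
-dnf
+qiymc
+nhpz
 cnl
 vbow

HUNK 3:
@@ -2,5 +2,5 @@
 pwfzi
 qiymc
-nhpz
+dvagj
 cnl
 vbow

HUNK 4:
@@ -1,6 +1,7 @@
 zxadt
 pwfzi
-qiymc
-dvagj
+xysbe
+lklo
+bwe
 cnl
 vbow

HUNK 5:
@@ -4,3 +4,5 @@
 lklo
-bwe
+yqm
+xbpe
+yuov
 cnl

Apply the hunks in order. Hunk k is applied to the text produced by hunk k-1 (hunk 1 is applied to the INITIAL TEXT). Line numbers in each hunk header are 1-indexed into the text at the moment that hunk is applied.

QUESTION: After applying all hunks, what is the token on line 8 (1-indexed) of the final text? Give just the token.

Hunk 1: at line 1 remove [aek,sril] add [gnvr,dnf] -> 6 lines: zxadt pwfzi gnvr dnf cnl vbow
Hunk 2: at line 1 remove [gnvr,dnf] add [qiymc,nhpz] -> 6 lines: zxadt pwfzi qiymc nhpz cnl vbow
Hunk 3: at line 2 remove [nhpz] add [dvagj] -> 6 lines: zxadt pwfzi qiymc dvagj cnl vbow
Hunk 4: at line 1 remove [qiymc,dvagj] add [xysbe,lklo,bwe] -> 7 lines: zxadt pwfzi xysbe lklo bwe cnl vbow
Hunk 5: at line 4 remove [bwe] add [yqm,xbpe,yuov] -> 9 lines: zxadt pwfzi xysbe lklo yqm xbpe yuov cnl vbow
Final line 8: cnl

Answer: cnl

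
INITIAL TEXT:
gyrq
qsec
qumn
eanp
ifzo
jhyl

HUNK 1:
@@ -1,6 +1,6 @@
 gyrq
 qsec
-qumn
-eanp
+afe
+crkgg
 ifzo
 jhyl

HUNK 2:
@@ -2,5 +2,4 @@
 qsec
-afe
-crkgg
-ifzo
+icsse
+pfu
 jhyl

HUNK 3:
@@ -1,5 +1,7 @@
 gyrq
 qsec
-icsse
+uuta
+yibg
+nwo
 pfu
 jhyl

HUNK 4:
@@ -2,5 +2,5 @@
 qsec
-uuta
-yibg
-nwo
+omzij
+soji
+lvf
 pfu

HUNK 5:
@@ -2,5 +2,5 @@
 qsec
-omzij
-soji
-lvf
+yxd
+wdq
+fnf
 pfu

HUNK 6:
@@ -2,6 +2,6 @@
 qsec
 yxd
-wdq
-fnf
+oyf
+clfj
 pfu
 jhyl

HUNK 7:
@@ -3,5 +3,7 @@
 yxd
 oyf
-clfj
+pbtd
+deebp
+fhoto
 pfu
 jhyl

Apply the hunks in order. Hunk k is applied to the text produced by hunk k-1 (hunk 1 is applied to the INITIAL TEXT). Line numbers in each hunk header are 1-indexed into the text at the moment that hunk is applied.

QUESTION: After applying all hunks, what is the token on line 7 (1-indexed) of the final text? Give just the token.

Hunk 1: at line 1 remove [qumn,eanp] add [afe,crkgg] -> 6 lines: gyrq qsec afe crkgg ifzo jhyl
Hunk 2: at line 2 remove [afe,crkgg,ifzo] add [icsse,pfu] -> 5 lines: gyrq qsec icsse pfu jhyl
Hunk 3: at line 1 remove [icsse] add [uuta,yibg,nwo] -> 7 lines: gyrq qsec uuta yibg nwo pfu jhyl
Hunk 4: at line 2 remove [uuta,yibg,nwo] add [omzij,soji,lvf] -> 7 lines: gyrq qsec omzij soji lvf pfu jhyl
Hunk 5: at line 2 remove [omzij,soji,lvf] add [yxd,wdq,fnf] -> 7 lines: gyrq qsec yxd wdq fnf pfu jhyl
Hunk 6: at line 2 remove [wdq,fnf] add [oyf,clfj] -> 7 lines: gyrq qsec yxd oyf clfj pfu jhyl
Hunk 7: at line 3 remove [clfj] add [pbtd,deebp,fhoto] -> 9 lines: gyrq qsec yxd oyf pbtd deebp fhoto pfu jhyl
Final line 7: fhoto

Answer: fhoto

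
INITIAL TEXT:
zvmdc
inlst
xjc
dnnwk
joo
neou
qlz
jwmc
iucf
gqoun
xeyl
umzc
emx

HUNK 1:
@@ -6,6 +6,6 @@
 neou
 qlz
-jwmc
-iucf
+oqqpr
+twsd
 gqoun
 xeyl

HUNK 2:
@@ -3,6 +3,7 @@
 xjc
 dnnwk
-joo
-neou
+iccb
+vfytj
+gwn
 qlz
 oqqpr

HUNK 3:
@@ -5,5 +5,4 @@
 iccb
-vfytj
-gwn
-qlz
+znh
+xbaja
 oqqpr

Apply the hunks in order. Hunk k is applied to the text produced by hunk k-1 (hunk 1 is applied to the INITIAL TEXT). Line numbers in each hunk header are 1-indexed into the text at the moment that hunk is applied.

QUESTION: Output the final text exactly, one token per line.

Answer: zvmdc
inlst
xjc
dnnwk
iccb
znh
xbaja
oqqpr
twsd
gqoun
xeyl
umzc
emx

Derivation:
Hunk 1: at line 6 remove [jwmc,iucf] add [oqqpr,twsd] -> 13 lines: zvmdc inlst xjc dnnwk joo neou qlz oqqpr twsd gqoun xeyl umzc emx
Hunk 2: at line 3 remove [joo,neou] add [iccb,vfytj,gwn] -> 14 lines: zvmdc inlst xjc dnnwk iccb vfytj gwn qlz oqqpr twsd gqoun xeyl umzc emx
Hunk 3: at line 5 remove [vfytj,gwn,qlz] add [znh,xbaja] -> 13 lines: zvmdc inlst xjc dnnwk iccb znh xbaja oqqpr twsd gqoun xeyl umzc emx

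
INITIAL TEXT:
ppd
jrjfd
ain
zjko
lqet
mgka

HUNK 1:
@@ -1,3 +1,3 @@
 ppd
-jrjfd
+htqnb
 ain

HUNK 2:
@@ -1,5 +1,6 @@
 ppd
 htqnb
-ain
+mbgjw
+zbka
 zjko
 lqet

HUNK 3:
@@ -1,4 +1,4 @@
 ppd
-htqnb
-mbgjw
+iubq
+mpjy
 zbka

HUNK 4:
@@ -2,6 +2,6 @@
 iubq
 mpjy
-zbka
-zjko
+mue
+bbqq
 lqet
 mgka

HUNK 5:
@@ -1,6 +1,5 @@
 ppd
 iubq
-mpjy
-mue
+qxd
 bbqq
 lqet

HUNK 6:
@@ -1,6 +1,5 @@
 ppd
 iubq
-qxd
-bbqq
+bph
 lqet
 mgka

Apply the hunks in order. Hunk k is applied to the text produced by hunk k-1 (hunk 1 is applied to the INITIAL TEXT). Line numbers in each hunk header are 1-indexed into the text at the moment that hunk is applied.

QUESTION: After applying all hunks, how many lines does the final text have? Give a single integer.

Answer: 5

Derivation:
Hunk 1: at line 1 remove [jrjfd] add [htqnb] -> 6 lines: ppd htqnb ain zjko lqet mgka
Hunk 2: at line 1 remove [ain] add [mbgjw,zbka] -> 7 lines: ppd htqnb mbgjw zbka zjko lqet mgka
Hunk 3: at line 1 remove [htqnb,mbgjw] add [iubq,mpjy] -> 7 lines: ppd iubq mpjy zbka zjko lqet mgka
Hunk 4: at line 2 remove [zbka,zjko] add [mue,bbqq] -> 7 lines: ppd iubq mpjy mue bbqq lqet mgka
Hunk 5: at line 1 remove [mpjy,mue] add [qxd] -> 6 lines: ppd iubq qxd bbqq lqet mgka
Hunk 6: at line 1 remove [qxd,bbqq] add [bph] -> 5 lines: ppd iubq bph lqet mgka
Final line count: 5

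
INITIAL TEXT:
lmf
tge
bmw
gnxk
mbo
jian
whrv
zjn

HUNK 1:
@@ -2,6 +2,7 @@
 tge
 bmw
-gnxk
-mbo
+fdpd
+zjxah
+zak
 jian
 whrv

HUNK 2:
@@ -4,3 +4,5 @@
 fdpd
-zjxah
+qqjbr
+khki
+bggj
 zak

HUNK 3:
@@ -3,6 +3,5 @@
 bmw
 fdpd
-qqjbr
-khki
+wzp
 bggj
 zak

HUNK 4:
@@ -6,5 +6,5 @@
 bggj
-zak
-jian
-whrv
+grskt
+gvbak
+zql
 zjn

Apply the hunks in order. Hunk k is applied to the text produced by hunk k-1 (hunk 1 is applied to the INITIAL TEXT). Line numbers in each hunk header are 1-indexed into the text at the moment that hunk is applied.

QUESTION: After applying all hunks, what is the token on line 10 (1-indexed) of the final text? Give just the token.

Hunk 1: at line 2 remove [gnxk,mbo] add [fdpd,zjxah,zak] -> 9 lines: lmf tge bmw fdpd zjxah zak jian whrv zjn
Hunk 2: at line 4 remove [zjxah] add [qqjbr,khki,bggj] -> 11 lines: lmf tge bmw fdpd qqjbr khki bggj zak jian whrv zjn
Hunk 3: at line 3 remove [qqjbr,khki] add [wzp] -> 10 lines: lmf tge bmw fdpd wzp bggj zak jian whrv zjn
Hunk 4: at line 6 remove [zak,jian,whrv] add [grskt,gvbak,zql] -> 10 lines: lmf tge bmw fdpd wzp bggj grskt gvbak zql zjn
Final line 10: zjn

Answer: zjn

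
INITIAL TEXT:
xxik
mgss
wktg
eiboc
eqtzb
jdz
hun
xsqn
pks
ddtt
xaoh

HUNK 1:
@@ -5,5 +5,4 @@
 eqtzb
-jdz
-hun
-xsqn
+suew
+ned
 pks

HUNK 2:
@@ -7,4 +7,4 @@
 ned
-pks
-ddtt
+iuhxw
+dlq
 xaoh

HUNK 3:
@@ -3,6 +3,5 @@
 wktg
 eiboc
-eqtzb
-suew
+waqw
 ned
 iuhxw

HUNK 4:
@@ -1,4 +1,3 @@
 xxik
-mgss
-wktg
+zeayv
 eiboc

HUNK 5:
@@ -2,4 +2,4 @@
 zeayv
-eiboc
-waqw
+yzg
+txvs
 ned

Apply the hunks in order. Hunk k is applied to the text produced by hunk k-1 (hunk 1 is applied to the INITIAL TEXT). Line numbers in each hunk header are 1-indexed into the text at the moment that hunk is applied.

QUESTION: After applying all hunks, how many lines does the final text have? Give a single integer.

Hunk 1: at line 5 remove [jdz,hun,xsqn] add [suew,ned] -> 10 lines: xxik mgss wktg eiboc eqtzb suew ned pks ddtt xaoh
Hunk 2: at line 7 remove [pks,ddtt] add [iuhxw,dlq] -> 10 lines: xxik mgss wktg eiboc eqtzb suew ned iuhxw dlq xaoh
Hunk 3: at line 3 remove [eqtzb,suew] add [waqw] -> 9 lines: xxik mgss wktg eiboc waqw ned iuhxw dlq xaoh
Hunk 4: at line 1 remove [mgss,wktg] add [zeayv] -> 8 lines: xxik zeayv eiboc waqw ned iuhxw dlq xaoh
Hunk 5: at line 2 remove [eiboc,waqw] add [yzg,txvs] -> 8 lines: xxik zeayv yzg txvs ned iuhxw dlq xaoh
Final line count: 8

Answer: 8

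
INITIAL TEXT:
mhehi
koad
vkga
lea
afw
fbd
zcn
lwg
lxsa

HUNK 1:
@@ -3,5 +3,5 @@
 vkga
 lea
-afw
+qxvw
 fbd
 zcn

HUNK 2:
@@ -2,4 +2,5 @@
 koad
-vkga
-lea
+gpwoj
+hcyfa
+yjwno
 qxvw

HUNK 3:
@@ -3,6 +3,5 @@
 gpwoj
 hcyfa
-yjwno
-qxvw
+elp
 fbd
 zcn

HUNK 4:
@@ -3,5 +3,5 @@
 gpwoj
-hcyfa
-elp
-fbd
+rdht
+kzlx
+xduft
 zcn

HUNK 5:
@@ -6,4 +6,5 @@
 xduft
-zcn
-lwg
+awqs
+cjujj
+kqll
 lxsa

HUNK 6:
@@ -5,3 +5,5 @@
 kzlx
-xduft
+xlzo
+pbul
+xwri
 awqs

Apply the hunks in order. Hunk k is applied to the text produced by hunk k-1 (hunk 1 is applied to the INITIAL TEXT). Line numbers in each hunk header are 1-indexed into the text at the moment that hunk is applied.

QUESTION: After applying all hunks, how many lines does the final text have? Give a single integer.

Hunk 1: at line 3 remove [afw] add [qxvw] -> 9 lines: mhehi koad vkga lea qxvw fbd zcn lwg lxsa
Hunk 2: at line 2 remove [vkga,lea] add [gpwoj,hcyfa,yjwno] -> 10 lines: mhehi koad gpwoj hcyfa yjwno qxvw fbd zcn lwg lxsa
Hunk 3: at line 3 remove [yjwno,qxvw] add [elp] -> 9 lines: mhehi koad gpwoj hcyfa elp fbd zcn lwg lxsa
Hunk 4: at line 3 remove [hcyfa,elp,fbd] add [rdht,kzlx,xduft] -> 9 lines: mhehi koad gpwoj rdht kzlx xduft zcn lwg lxsa
Hunk 5: at line 6 remove [zcn,lwg] add [awqs,cjujj,kqll] -> 10 lines: mhehi koad gpwoj rdht kzlx xduft awqs cjujj kqll lxsa
Hunk 6: at line 5 remove [xduft] add [xlzo,pbul,xwri] -> 12 lines: mhehi koad gpwoj rdht kzlx xlzo pbul xwri awqs cjujj kqll lxsa
Final line count: 12

Answer: 12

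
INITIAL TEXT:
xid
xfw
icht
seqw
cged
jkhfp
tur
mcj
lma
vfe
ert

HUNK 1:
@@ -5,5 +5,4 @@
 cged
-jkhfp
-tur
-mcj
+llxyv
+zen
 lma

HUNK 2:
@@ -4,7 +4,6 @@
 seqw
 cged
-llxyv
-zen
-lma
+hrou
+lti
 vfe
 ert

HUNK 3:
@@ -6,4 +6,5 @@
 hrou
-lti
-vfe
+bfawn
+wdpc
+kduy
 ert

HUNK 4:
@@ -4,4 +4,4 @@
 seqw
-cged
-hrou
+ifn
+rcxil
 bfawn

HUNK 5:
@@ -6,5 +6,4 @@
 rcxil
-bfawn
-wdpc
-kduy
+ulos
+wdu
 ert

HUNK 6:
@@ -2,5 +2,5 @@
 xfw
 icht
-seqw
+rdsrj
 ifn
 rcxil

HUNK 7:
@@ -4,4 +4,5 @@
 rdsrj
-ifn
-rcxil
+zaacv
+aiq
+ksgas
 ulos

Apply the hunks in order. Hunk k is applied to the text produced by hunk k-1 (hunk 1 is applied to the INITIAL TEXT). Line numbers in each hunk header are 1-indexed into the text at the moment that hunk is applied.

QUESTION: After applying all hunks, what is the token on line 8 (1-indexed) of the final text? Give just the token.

Hunk 1: at line 5 remove [jkhfp,tur,mcj] add [llxyv,zen] -> 10 lines: xid xfw icht seqw cged llxyv zen lma vfe ert
Hunk 2: at line 4 remove [llxyv,zen,lma] add [hrou,lti] -> 9 lines: xid xfw icht seqw cged hrou lti vfe ert
Hunk 3: at line 6 remove [lti,vfe] add [bfawn,wdpc,kduy] -> 10 lines: xid xfw icht seqw cged hrou bfawn wdpc kduy ert
Hunk 4: at line 4 remove [cged,hrou] add [ifn,rcxil] -> 10 lines: xid xfw icht seqw ifn rcxil bfawn wdpc kduy ert
Hunk 5: at line 6 remove [bfawn,wdpc,kduy] add [ulos,wdu] -> 9 lines: xid xfw icht seqw ifn rcxil ulos wdu ert
Hunk 6: at line 2 remove [seqw] add [rdsrj] -> 9 lines: xid xfw icht rdsrj ifn rcxil ulos wdu ert
Hunk 7: at line 4 remove [ifn,rcxil] add [zaacv,aiq,ksgas] -> 10 lines: xid xfw icht rdsrj zaacv aiq ksgas ulos wdu ert
Final line 8: ulos

Answer: ulos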